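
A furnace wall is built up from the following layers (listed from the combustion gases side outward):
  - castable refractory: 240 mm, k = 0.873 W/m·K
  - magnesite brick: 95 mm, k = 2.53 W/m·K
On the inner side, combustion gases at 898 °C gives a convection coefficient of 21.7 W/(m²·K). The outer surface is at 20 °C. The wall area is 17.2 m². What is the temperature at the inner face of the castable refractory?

T ≈ 785 °C

Model the wall as resistances in series:
R_inner film = 1/(h_i·A) = 1/(21.7×17.2) = 0.002679 K/W
R_castable refractory = L/(kA) = 0.24/(0.873×17.2) = 0.01598 K/W
R_magnesite brick = L/(kA) = 0.095/(2.53×17.2) = 0.002183 K/W
R_total = 0.02085 K/W;  Q = ΔT/R_total = 878/0.02085 = 42120 W
T_interface = T_inner − Q·ΣR(inner→interface) = 898 − 42100×0.002679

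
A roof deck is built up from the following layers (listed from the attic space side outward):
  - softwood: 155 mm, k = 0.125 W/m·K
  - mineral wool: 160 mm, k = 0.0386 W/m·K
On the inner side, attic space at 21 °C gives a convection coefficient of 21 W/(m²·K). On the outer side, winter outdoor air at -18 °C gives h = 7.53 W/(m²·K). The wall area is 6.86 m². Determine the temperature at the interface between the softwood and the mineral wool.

T ≈ 12 °C

Treating each layer as a thermal resistance in series:
R_inner film = 1/(h_i·A) = 1/(21×6.86) = 0.006942 K/W
R_softwood = L/(kA) = 0.155/(0.125×6.86) = 0.1808 K/W
R_mineral wool = L/(kA) = 0.16/(0.0386×6.86) = 0.6042 K/W
R_outer film = 1/(h_o·A) = 1/(7.53×6.86) = 0.01936 K/W
R_total = 0.8113 K/W;  Q = ΔT/R_total = 39/0.8113 = 48.07 W
T_interface = T_inner − Q·ΣR(inner→interface) = 21 − 48.1×0.1877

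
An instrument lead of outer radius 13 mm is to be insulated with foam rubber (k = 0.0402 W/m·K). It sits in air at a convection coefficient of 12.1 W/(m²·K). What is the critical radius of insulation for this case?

r_cr ≈ 3.32 mm

For a cylinder r_cr = k/h = 0.0402/12.1
r_cr = 3.32 mm; since the bare radius (13 mm) is above r_cr, any added insulation will reduce heat loss.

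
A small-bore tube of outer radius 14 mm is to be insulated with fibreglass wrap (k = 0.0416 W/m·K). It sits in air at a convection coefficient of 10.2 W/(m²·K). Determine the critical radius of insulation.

For a cylinder r_cr = k/h = 0.0416/10.2
r_cr = 4.08 mm; since the bare radius (14 mm) is above r_cr, any added insulation will reduce heat loss.

r_cr ≈ 4.08 mm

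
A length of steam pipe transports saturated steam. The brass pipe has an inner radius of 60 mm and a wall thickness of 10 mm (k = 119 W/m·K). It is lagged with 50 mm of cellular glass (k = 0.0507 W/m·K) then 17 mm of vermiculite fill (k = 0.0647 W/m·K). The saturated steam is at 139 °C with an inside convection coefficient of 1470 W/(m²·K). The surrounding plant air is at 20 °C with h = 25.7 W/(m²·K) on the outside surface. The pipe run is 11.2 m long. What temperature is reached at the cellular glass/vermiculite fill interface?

Radial resistances (cylindrical: R_cond = ln(r_o/r_i)/(2πkL), R_conv = 1/(h·2πrL)):
R_inner film = 1/(h_i·2πr₁L) = 1/(1470×2π×0.06×11.2) = 1.611×10^-4 K/W
R_brass pipe wall = ln(70/60)/(2π×119×11.2) = 1.841×10^-5 K/W
R_cellular glass = ln(120/70)/(2π×0.0507×11.2) = 0.1511 K/W
R_vermiculite fill = ln(137/120)/(2π×0.0647×11.2) = 0.0291 K/W
R_outer film = 1/(h_o·2πr_oL) = 1/(25.7×2π×0.137×11.2) = 0.004036 K/W
R_total = 0.1844 K/W
Q = ΔT/R_total = 119/0.1844
Q = 645 W
T_interface = T_inner − Q·ΣR(inner→interface) = 139 − 645×0.1513

T ≈ 41.4 °C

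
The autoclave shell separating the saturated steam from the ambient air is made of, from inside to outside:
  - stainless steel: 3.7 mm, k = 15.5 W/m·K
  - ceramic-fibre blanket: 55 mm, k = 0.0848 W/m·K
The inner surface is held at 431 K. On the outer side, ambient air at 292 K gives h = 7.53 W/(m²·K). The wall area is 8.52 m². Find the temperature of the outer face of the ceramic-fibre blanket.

Series thermal resistances:
R_stainless steel = L/(kA) = 0.0037/(15.5×8.52) = 2.802×10^-5 K/W
R_ceramic-fibre blanket = L/(kA) = 0.055/(0.0848×8.52) = 0.07612 K/W
R_outer film = 1/(h_o·A) = 1/(7.53×8.52) = 0.01559 K/W
R_total = 0.09174 K/W;  Q = ΔT/R_total = 139/0.09174 = 1515 W
T_interface = T_inner − Q·ΣR(inner→interface) = 431 − 1520×0.07615

T ≈ 316 K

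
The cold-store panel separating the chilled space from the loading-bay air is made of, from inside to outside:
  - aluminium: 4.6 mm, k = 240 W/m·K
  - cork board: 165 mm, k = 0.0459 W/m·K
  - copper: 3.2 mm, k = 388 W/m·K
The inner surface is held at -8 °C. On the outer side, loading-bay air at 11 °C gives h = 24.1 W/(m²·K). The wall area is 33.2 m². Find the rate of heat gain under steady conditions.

Model the wall as resistances in series:
R_aluminium = L/(kA) = 0.0046/(240×33.2) = 5.773×10^-7 K/W
R_cork board = L/(kA) = 0.165/(0.0459×33.2) = 0.1083 K/W
R_copper = L/(kA) = 0.0032/(388×33.2) = 2.484×10^-7 K/W
R_outer film = 1/(h_o·A) = 1/(24.1×33.2) = 0.00125 K/W
R_total = 0.1095 K/W
Q = ΔT / R_total = 19 / 0.1095

Q ≈ 173 W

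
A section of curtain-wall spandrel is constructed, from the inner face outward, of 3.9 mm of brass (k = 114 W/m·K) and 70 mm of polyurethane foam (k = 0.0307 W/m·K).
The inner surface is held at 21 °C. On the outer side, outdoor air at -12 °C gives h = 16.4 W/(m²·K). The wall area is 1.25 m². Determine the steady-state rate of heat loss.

Q ≈ 17.6 W

Using the resistance-network approach (series):
R_brass = L/(kA) = 0.0039/(114×1.25) = 2.737×10^-5 K/W
R_polyurethane foam = L/(kA) = 0.07/(0.0307×1.25) = 1.824 K/W
R_outer film = 1/(h_o·A) = 1/(16.4×1.25) = 0.04878 K/W
R_total = 1.873 K/W
Q = ΔT / R_total = 33 / 1.873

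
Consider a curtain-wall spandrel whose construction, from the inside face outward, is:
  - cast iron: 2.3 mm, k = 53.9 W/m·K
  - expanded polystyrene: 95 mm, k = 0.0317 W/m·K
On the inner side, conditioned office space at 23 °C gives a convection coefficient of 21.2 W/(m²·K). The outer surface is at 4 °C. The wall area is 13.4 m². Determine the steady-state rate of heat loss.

Q ≈ 83.6 W

Treating each layer as a thermal resistance in series:
R_inner film = 1/(h_i·A) = 1/(21.2×13.4) = 0.00352 K/W
R_cast iron = L/(kA) = 0.0023/(53.9×13.4) = 3.184×10^-6 K/W
R_expanded polystyrene = L/(kA) = 0.095/(0.0317×13.4) = 0.2236 K/W
R_total = 0.2272 K/W
Q = ΔT / R_total = 19 / 0.2272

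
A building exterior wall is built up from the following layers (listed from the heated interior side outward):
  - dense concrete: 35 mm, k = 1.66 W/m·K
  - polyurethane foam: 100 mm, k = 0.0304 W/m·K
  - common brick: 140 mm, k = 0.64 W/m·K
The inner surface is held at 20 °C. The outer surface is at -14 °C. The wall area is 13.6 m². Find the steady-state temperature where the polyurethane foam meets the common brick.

T ≈ -11.9 °C

Using the resistance-network approach (series):
R_dense concrete = L/(kA) = 0.035/(1.66×13.6) = 0.00155 K/W
R_polyurethane foam = L/(kA) = 0.1/(0.0304×13.6) = 0.2419 K/W
R_common brick = L/(kA) = 0.14/(0.64×13.6) = 0.01608 K/W
R_total = 0.2595 K/W;  Q = ΔT/R_total = 34/0.2595 = 131 W
T_interface = T_inner − Q·ΣR(inner→interface) = 20 − 131×0.2434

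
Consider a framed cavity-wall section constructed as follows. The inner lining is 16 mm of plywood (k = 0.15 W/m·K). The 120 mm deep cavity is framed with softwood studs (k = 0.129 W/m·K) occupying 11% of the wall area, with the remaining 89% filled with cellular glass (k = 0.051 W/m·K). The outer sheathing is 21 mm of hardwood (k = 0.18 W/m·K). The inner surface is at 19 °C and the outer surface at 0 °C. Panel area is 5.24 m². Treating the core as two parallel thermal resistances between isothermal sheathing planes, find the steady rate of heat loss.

Q ≈ 44.5 W

Sheathing layers in series; stud and cavity paths in parallel between them.
R_inner = 0.016/(0.15×5.24) = 0.02036 K/W
R_stud  = 0.12/(0.129×0.11×5.24) = 1.614 K/W
R_cav   = 0.12/(0.051×0.89×5.24) = 0.5045 K/W
1/R_core = 1/R_stud + 1/R_cav → R_core = 0.3844 K/W
R_outer = 0.021/(0.18×5.24) = 0.02226 K/W
R_total = 0.427 K/W
Q = ΔT/R_total = 19/0.427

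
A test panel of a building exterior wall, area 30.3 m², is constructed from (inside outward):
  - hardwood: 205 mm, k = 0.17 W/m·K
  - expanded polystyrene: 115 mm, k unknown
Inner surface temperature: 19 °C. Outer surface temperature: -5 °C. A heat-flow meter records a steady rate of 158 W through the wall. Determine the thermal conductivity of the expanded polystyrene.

k ≈ 0.0339 W/(m·K)

Series thermal resistances:
R_hardwood = L/(kA) = 0.205/(0.17×30.3) = 0.0398 K/W
Sum of known resistances R_other = 0.0398 K/W
Total R = ΔT/Q = 24/158 = 0.1519 K/W
R_expanded polystyrene = R_total − R_other = 0.1121 K/W
k = L/(R·A) = 0.115/(0.1121×30.3)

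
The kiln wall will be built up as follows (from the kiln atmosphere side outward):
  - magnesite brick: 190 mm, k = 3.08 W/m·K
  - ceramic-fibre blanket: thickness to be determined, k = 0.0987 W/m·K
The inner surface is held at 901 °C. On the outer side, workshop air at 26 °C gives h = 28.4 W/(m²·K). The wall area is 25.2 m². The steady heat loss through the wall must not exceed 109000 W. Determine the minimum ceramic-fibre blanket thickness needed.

L ≈ 10.4 mm

Series thermal resistances:
R_magnesite brick = L/(kA) = 0.19/(3.08×25.2) = 0.002448 K/W
R_outer film = 1/(h_o·A) = 1/(28.4×25.2) = 0.001397 K/W
Sum of the known resistances R_other = 0.003845 K/W
Required total resistance R_tot = ΔT/Q_allow = 875/109000 = 0.008028 K/W
R_ceramic-fibre blanket = R_tot − R_other = 0.004182 K/W
L = R·k·A = 0.004182×0.0987×25.2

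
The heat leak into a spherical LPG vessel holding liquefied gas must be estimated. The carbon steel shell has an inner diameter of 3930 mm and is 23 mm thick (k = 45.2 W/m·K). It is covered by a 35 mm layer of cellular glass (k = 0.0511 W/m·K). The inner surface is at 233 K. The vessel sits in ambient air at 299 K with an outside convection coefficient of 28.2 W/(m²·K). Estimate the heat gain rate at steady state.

Q ≈ 4630 W

For a spherical shell R = (1/r₁ − 1/r₂)/(4πk); film R = 1/(h·4πr²). In series:
R_carbon steel shell = (1/1.965 − 1/1.988)/(4π×45.2) = 1.037×10^-5 K/W
R_cellular glass = (1/1.988 − 1/2.023)/(4π×0.0511) = 0.01355 K/W
R_outer film = 1/(h·4πr_o²) = 1/(28.2×4π×2.023²) = 6.895×10^-4 K/W
R_total = 0.01425 K/W
Q = ΔT/R_total = 66/0.01425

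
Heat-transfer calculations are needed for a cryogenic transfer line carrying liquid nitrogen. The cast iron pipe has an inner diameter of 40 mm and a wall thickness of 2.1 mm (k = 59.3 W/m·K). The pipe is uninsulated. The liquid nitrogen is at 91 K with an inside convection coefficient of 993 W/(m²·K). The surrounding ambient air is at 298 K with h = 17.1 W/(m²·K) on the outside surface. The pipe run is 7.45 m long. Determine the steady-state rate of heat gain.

For a radial system each layer contributes R = ln(r_out/r_in)/(2πkL); films add R = 1/(hA).
R_inner film = 1/(h_i·2πr₁L) = 1/(993×2π×0.02×7.45) = 0.001076 K/W
R_cast iron pipe wall = ln(22.1/20)/(2π×59.3×7.45) = 3.597×10^-5 K/W
R_outer film = 1/(h_o·2πr_oL) = 1/(17.1×2π×0.0221×7.45) = 0.05653 K/W
R_total = 0.05764 K/W
Q = ΔT/R_total = 207/0.05764

Q ≈ 3590 W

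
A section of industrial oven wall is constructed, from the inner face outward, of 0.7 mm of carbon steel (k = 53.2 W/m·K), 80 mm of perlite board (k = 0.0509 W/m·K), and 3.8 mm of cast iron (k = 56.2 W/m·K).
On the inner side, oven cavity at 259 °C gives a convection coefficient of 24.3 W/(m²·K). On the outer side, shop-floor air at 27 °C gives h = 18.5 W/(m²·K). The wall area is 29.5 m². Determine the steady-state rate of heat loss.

Q ≈ 4110 W

Series thermal resistances:
R_inner film = 1/(h_i·A) = 1/(24.3×29.5) = 0.001395 K/W
R_carbon steel = L/(kA) = 0.0007/(53.2×29.5) = 4.46×10^-7 K/W
R_perlite board = L/(kA) = 0.08/(0.0509×29.5) = 0.05328 K/W
R_cast iron = L/(kA) = 0.0038/(56.2×29.5) = 2.292×10^-6 K/W
R_outer film = 1/(h_o·A) = 1/(18.5×29.5) = 0.001832 K/W
R_total = 0.05651 K/W
Q = ΔT / R_total = 232 / 0.05651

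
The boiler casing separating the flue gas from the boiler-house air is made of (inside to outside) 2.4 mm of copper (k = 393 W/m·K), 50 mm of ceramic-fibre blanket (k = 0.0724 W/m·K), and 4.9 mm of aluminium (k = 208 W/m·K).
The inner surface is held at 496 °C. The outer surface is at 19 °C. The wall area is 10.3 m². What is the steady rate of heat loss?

Series thermal resistances:
R_copper = L/(kA) = 0.0024/(393×10.3) = 5.929×10^-7 K/W
R_ceramic-fibre blanket = L/(kA) = 0.05/(0.0724×10.3) = 0.06705 K/W
R_aluminium = L/(kA) = 0.0049/(208×10.3) = 2.287×10^-6 K/W
R_total = 0.06705 K/W
Q = ΔT / R_total = 477 / 0.06705

Q ≈ 7110 W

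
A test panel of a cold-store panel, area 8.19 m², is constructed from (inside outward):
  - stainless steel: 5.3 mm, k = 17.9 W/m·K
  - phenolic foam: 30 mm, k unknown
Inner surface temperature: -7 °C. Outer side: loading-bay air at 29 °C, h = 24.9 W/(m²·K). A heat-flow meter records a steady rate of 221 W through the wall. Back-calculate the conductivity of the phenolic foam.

Series thermal resistances:
R_stainless steel = L/(kA) = 0.0053/(17.9×8.19) = 3.615×10^-5 K/W
R_outer film = 1/(h_o·A) = 1/(24.9×8.19) = 0.004904 K/W
Sum of known resistances R_other = 0.00494 K/W
Total R = ΔT/Q = 36/221 = 0.1629 K/W
R_phenolic foam = R_total − R_other = 0.158 K/W
k = L/(R·A) = 0.03/(0.158×8.19)

k ≈ 0.0232 W/(m·K)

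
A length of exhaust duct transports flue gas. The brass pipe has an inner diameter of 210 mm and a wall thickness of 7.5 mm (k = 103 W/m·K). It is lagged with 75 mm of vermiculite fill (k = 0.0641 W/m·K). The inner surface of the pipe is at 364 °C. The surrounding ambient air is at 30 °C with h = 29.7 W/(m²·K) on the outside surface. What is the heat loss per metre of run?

Treating each annulus and film as a series resistance:
R_brass pipe wall = ln(112.5/105)/(2π×103×1) = 1.066×10^-4 K/W
R_vermiculite fill = ln(187.5/112.5)/(2π×0.0641×1) = 1.268 K/W
R_outer film = 1/(h_o·2πr_oL) = 1/(29.7×2π×0.1875×1) = 0.02858 K/W
R_total = 1.297 K/W
Q = ΔT/R_total = 334/1.297

q′ ≈ 258 W/m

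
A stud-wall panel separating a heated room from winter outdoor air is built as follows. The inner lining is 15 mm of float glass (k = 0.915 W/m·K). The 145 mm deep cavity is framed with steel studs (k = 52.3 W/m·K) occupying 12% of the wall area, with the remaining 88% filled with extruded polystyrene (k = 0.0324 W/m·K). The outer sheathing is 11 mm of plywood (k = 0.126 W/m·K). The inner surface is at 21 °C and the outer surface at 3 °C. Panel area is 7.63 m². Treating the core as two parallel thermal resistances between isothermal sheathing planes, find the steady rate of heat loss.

Q ≈ 1080 W

Sheathing layers in series; stud and cavity paths in parallel between them.
R_inner = 0.015/(0.915×7.63) = 0.002149 K/W
R_stud  = 0.145/(52.3×0.12×7.63) = 0.003028 K/W
R_cav   = 0.145/(0.0324×0.88×7.63) = 0.6665 K/W
1/R_core = 1/R_stud + 1/R_cav → R_core = 0.003014 K/W
R_outer = 0.011/(0.126×7.63) = 0.01144 K/W
R_total = 0.0166 K/W
Q = ΔT/R_total = 18/0.0166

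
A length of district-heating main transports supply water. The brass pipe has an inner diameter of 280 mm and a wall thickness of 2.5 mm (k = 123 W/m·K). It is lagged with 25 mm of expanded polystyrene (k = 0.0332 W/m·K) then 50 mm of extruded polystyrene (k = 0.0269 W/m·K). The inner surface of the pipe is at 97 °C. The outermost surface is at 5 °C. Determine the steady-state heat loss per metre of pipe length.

q′ ≈ 39.6 W/m

For a radial system each layer contributes R = ln(r_out/r_in)/(2πkL); films add R = 1/(hA).
R_brass pipe wall = ln(142.5/140)/(2π×123×1) = 2.29×10^-5 K/W
R_expanded polystyrene = ln(167.5/142.5)/(2π×0.0332×1) = 0.7749 K/W
R_extruded polystyrene = ln(217.5/167.5)/(2π×0.0269×1) = 1.545 K/W
R_total = 2.32 K/W
Q = ΔT/R_total = 92/2.32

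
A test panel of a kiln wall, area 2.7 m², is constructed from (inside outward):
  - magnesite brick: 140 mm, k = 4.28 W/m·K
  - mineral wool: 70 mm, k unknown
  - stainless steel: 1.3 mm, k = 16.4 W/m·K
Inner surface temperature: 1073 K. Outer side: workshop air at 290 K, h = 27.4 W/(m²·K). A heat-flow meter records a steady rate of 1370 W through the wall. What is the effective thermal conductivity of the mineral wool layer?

k ≈ 0.0475 W/(m·K)

Model the wall as resistances in series:
R_magnesite brick = L/(kA) = 0.14/(4.28×2.7) = 0.01211 K/W
R_stainless steel = L/(kA) = 0.0013/(16.4×2.7) = 2.936×10^-5 K/W
R_outer film = 1/(h_o·A) = 1/(27.4×2.7) = 0.01352 K/W
Sum of known resistances R_other = 0.02566 K/W
Total R = ΔT/Q = 783/1370 = 0.5715 K/W
R_mineral wool = R_total − R_other = 0.5459 K/W
k = L/(R·A) = 0.07/(0.5459×2.7)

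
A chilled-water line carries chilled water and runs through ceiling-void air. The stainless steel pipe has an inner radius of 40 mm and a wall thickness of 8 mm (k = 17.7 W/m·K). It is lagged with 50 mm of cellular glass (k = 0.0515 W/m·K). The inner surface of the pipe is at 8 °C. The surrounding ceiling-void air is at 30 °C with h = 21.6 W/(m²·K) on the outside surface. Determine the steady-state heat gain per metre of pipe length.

Radial resistances (cylindrical: R_cond = ln(r_o/r_i)/(2πkL), R_conv = 1/(h·2πrL)):
R_stainless steel pipe wall = ln(48/40)/(2π×17.7×1) = 0.001639 K/W
R_cellular glass = ln(98/48)/(2π×0.0515×1) = 2.206 K/W
R_outer film = 1/(h_o·2πr_oL) = 1/(21.6×2π×0.098×1) = 0.07519 K/W
R_total = 2.283 K/W
Q = ΔT/R_total = 22/2.283

q′ ≈ 9.64 W/m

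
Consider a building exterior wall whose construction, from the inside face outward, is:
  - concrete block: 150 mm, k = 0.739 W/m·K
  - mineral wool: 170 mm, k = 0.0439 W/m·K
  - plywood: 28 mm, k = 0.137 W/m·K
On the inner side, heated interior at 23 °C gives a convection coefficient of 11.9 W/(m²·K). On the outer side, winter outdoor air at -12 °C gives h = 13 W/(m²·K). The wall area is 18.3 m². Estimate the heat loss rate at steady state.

Treating each layer as a thermal resistance in series:
R_inner film = 1/(h_i·A) = 1/(11.9×18.3) = 0.004592 K/W
R_concrete block = L/(kA) = 0.15/(0.739×18.3) = 0.01109 K/W
R_mineral wool = L/(kA) = 0.17/(0.0439×18.3) = 0.2116 K/W
R_plywood = L/(kA) = 0.028/(0.137×18.3) = 0.01117 K/W
R_outer film = 1/(h_o·A) = 1/(13×18.3) = 0.004203 K/W
R_total = 0.2427 K/W
Q = ΔT / R_total = 35 / 0.2427

Q ≈ 144 W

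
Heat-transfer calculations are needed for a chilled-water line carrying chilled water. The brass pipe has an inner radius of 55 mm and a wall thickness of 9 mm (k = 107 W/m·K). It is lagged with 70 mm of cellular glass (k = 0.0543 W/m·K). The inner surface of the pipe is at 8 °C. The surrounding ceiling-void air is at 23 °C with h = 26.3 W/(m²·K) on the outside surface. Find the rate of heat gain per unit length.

q′ ≈ 6.78 W/m

Cylindrical conduction, so R = ln(r₂/r₁)/(2πkL) per layer, in series:
R_brass pipe wall = ln(64/55)/(2π×107×1) = 2.254×10^-4 K/W
R_cellular glass = ln(134/64)/(2π×0.0543×1) = 2.166 K/W
R_outer film = 1/(h_o·2πr_oL) = 1/(26.3×2π×0.134×1) = 0.04516 K/W
R_total = 2.211 K/W
Q = ΔT/R_total = 15/2.211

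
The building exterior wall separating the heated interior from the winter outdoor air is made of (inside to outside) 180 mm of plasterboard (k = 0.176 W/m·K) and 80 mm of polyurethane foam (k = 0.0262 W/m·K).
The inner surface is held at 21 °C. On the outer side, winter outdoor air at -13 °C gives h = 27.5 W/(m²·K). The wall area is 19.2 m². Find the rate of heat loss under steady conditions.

Using the resistance-network approach (series):
R_plasterboard = L/(kA) = 0.18/(0.176×19.2) = 0.05327 K/W
R_polyurethane foam = L/(kA) = 0.08/(0.0262×19.2) = 0.159 K/W
R_outer film = 1/(h_o·A) = 1/(27.5×19.2) = 0.001894 K/W
R_total = 0.2142 K/W
Q = ΔT / R_total = 34 / 0.2142

Q ≈ 159 W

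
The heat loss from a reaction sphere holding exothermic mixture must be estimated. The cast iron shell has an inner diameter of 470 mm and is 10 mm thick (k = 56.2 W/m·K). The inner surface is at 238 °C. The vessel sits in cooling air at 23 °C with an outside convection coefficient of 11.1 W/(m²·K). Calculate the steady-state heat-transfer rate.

Radial (spherical) resistances in series:
R_cast iron shell = (1/0.235 − 1/0.245)/(4π×56.2) = 2.459×10^-4 K/W
R_outer film = 1/(h·4πr_o²) = 1/(11.1×4π×0.245²) = 0.1194 K/W
R_total = 0.1197 K/W
Q = ΔT/R_total = 215/0.1197

Q ≈ 1800 W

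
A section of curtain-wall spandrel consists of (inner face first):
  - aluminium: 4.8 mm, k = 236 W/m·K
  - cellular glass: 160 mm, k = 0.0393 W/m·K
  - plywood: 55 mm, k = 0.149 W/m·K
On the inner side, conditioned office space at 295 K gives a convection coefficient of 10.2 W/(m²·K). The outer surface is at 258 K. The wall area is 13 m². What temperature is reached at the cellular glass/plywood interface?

T ≈ 261 K

Thermal resistances in series:
R_inner film = 1/(h_i·A) = 1/(10.2×13) = 0.007541 K/W
R_aluminium = L/(kA) = 0.0048/(236×13) = 1.565×10^-6 K/W
R_cellular glass = L/(kA) = 0.16/(0.0393×13) = 0.3132 K/W
R_plywood = L/(kA) = 0.055/(0.149×13) = 0.02839 K/W
R_total = 0.3491 K/W;  Q = ΔT/R_total = 37/0.3491 = 106 W
T_interface = T_inner − Q·ΣR(inner→interface) = 295 − 106×0.3207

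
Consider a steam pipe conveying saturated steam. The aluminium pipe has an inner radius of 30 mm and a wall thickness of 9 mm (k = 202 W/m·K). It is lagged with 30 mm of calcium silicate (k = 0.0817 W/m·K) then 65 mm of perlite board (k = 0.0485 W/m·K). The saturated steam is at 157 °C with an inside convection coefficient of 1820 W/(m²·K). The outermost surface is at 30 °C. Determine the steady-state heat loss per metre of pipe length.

Treating each annulus and film as a series resistance:
R_inner film = 1/(h_i·2πr₁L) = 1/(1820×2π×0.03×1) = 0.002915 K/W
R_aluminium pipe wall = ln(39/30)/(2π×202×1) = 2.067×10^-4 K/W
R_calcium silicate = ln(69/39)/(2π×0.0817×1) = 1.111 K/W
R_perlite board = ln(134/69)/(2π×0.0485×1) = 2.178 K/W
R_total = 3.293 K/W
Q = ΔT/R_total = 127/3.293

q′ ≈ 38.6 W/m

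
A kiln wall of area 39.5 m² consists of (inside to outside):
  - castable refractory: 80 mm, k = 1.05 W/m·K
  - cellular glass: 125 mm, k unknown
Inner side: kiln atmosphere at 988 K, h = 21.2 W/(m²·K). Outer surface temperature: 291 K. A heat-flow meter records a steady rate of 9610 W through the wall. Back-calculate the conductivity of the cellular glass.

Thermal resistances in series:
R_inner film = 1/(h_i·A) = 1/(21.2×39.5) = 0.001194 K/W
R_castable refractory = L/(kA) = 0.08/(1.05×39.5) = 0.001929 K/W
Sum of known resistances R_other = 0.003123 K/W
Total R = ΔT/Q = 697/9610 = 0.07253 K/W
R_cellular glass = R_total − R_other = 0.06941 K/W
k = L/(R·A) = 0.125/(0.06941×39.5)

k ≈ 0.0456 W/(m·K)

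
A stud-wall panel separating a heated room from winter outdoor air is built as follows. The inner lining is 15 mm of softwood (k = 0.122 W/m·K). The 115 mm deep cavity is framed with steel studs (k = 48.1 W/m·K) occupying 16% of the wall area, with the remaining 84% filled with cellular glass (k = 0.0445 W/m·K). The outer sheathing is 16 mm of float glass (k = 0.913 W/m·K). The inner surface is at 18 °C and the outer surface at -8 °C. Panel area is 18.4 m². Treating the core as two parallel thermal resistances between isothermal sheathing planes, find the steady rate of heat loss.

Sheathing layers in series; stud and cavity paths in parallel between them.
R_inner = 0.015/(0.122×18.4) = 0.006682 K/W
R_stud  = 0.115/(48.1×0.16×18.4) = 8.121×10^-4 K/W
R_cav   = 0.115/(0.0445×0.84×18.4) = 0.1672 K/W
1/R_core = 1/R_stud + 1/R_cav → R_core = 8.082×10^-4 K/W
R_outer = 0.016/(0.913×18.4) = 9.524×10^-4 K/W
R_total = 0.008443 K/W
Q = ΔT/R_total = 26/0.008443

Q ≈ 3080 W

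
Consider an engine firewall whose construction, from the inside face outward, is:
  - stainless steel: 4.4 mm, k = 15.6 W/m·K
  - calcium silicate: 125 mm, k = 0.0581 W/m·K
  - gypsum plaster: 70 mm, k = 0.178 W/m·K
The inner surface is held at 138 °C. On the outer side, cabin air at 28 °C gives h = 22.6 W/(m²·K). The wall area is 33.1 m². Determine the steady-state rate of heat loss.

Q ≈ 1410 W

Series thermal resistances:
R_stainless steel = L/(kA) = 0.0044/(15.6×33.1) = 8.521×10^-6 K/W
R_calcium silicate = L/(kA) = 0.125/(0.0581×33.1) = 0.065 K/W
R_gypsum plaster = L/(kA) = 0.07/(0.178×33.1) = 0.01188 K/W
R_outer film = 1/(h_o·A) = 1/(22.6×33.1) = 0.001337 K/W
R_total = 0.07823 K/W
Q = ΔT / R_total = 110 / 0.07823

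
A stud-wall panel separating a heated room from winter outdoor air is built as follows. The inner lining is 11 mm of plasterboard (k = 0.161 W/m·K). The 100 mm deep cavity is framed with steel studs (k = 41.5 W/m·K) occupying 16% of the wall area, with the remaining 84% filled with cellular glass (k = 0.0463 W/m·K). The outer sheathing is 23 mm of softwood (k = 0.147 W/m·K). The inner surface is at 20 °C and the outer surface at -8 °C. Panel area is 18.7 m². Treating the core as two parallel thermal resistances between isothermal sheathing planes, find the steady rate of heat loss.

Q ≈ 2180 W

Sheathing layers in series; stud and cavity paths in parallel between them.
R_inner = 0.011/(0.161×18.7) = 0.003654 K/W
R_stud  = 0.1/(41.5×0.16×18.7) = 8.054×10^-4 K/W
R_cav   = 0.1/(0.0463×0.84×18.7) = 0.1375 K/W
1/R_core = 1/R_stud + 1/R_cav → R_core = 8.007×10^-4 K/W
R_outer = 0.023/(0.147×18.7) = 0.008367 K/W
R_total = 0.01282 K/W
Q = ΔT/R_total = 28/0.01282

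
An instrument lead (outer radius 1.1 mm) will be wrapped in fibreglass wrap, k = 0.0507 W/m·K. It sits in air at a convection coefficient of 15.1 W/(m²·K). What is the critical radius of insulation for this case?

For a cylinder r_cr = k/h = 0.0507/15.1
r_cr = 3.36 mm; since the bare radius (1.1 mm) is below r_cr, adding a thin layer of insulation will *increase* heat loss.

r_cr ≈ 3.36 mm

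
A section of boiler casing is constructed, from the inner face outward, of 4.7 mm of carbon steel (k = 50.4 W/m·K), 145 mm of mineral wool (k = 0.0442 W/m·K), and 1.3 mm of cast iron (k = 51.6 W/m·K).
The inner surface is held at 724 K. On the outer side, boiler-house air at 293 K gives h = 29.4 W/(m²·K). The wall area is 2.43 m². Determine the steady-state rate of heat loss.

Q ≈ 316 W

Using the resistance-network approach (series):
R_carbon steel = L/(kA) = 0.0047/(50.4×2.43) = 3.838×10^-5 K/W
R_mineral wool = L/(kA) = 0.145/(0.0442×2.43) = 1.35 K/W
R_cast iron = L/(kA) = 0.0013/(51.6×2.43) = 1.037×10^-5 K/W
R_outer film = 1/(h_o·A) = 1/(29.4×2.43) = 0.014 K/W
R_total = 1.364 K/W
Q = ΔT / R_total = 431 / 1.364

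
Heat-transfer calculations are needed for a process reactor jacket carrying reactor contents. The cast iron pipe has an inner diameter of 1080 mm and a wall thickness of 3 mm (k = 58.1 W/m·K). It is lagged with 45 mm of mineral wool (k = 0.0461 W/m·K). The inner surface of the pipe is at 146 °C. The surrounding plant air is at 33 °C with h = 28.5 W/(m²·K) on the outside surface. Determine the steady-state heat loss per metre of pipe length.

q′ ≈ 397 W/m

Radial resistances (cylindrical: R_cond = ln(r_o/r_i)/(2πkL), R_conv = 1/(h·2πrL)):
R_cast iron pipe wall = ln(543/540)/(2π×58.1×1) = 1.518×10^-5 K/W
R_mineral wool = ln(588/543)/(2π×0.0461×1) = 0.2749 K/W
R_outer film = 1/(h_o·2πr_oL) = 1/(28.5×2π×0.588×1) = 0.009497 K/W
R_total = 0.2844 K/W
Q = ΔT/R_total = 113/0.2844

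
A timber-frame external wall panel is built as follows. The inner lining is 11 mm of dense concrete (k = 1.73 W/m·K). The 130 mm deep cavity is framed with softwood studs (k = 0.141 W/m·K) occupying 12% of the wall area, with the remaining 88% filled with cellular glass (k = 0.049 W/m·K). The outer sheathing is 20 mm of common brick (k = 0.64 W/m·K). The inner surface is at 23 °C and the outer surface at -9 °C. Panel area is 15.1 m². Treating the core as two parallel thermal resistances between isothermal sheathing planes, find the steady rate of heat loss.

Q ≈ 219 W

Sheathing layers in series; stud and cavity paths in parallel between them.
R_inner = 0.011/(1.73×15.1) = 4.211×10^-4 K/W
R_stud  = 0.13/(0.141×0.12×15.1) = 0.5088 K/W
R_cav   = 0.13/(0.049×0.88×15.1) = 0.1997 K/W
1/R_core = 1/R_stud + 1/R_cav → R_core = 0.1434 K/W
R_outer = 0.02/(0.64×15.1) = 0.00207 K/W
R_total = 0.1459 K/W
Q = ΔT/R_total = 32/0.1459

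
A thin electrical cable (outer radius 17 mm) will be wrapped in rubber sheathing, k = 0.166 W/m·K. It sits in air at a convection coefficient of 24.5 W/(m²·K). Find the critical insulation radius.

For a cylinder r_cr = k/h = 0.166/24.5
r_cr = 6.78 mm; since the bare radius (17 mm) is above r_cr, any added insulation will reduce heat loss.

r_cr ≈ 6.78 mm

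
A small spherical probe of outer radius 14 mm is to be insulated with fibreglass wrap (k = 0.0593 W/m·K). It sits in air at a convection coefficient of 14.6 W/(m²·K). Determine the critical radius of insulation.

For a sphere r_cr = 2k/h = 2×0.0593/14.6
r_cr = 8.12 mm; since the bare radius (14 mm) is above r_cr, any added insulation will reduce heat loss.

r_cr ≈ 8.12 mm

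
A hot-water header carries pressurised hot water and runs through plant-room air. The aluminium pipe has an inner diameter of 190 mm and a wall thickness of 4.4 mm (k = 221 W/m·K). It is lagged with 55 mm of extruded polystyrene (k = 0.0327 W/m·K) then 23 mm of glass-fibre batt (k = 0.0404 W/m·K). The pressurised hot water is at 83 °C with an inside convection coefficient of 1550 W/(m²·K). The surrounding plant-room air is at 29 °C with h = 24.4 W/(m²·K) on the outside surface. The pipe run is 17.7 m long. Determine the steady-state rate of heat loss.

Treating each annulus and film as a series resistance:
R_inner film = 1/(h_i·2πr₁L) = 1/(1550×2π×0.095×17.7) = 6.106×10^-5 K/W
R_aluminium pipe wall = ln(99.4/95)/(2π×221×17.7) = 1.842×10^-6 K/W
R_extruded polystyrene = ln(154.4/99.4)/(2π×0.0327×17.7) = 0.1211 K/W
R_glass-fibre batt = ln(177.4/154.4)/(2π×0.0404×17.7) = 0.03091 K/W
R_outer film = 1/(h_o·2πr_oL) = 1/(24.4×2π×0.1774×17.7) = 0.002077 K/W
R_total = 0.1541 K/W
Q = ΔT/R_total = 54/0.1541

Q ≈ 350 W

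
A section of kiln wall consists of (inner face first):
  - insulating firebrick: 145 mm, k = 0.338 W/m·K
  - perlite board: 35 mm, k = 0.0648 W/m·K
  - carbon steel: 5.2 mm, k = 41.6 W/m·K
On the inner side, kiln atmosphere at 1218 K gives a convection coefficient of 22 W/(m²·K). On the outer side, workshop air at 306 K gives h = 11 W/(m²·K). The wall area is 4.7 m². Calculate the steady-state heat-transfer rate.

Q ≈ 3880 W

Model the wall as resistances in series:
R_inner film = 1/(h_i·A) = 1/(22×4.7) = 0.009671 K/W
R_insulating firebrick = L/(kA) = 0.145/(0.338×4.7) = 0.09128 K/W
R_perlite board = L/(kA) = 0.035/(0.0648×4.7) = 0.1149 K/W
R_carbon steel = L/(kA) = 0.0052/(41.6×4.7) = 2.66×10^-5 K/W
R_outer film = 1/(h_o·A) = 1/(11×4.7) = 0.01934 K/W
R_total = 0.2352 K/W
Q = ΔT / R_total = 912 / 0.2352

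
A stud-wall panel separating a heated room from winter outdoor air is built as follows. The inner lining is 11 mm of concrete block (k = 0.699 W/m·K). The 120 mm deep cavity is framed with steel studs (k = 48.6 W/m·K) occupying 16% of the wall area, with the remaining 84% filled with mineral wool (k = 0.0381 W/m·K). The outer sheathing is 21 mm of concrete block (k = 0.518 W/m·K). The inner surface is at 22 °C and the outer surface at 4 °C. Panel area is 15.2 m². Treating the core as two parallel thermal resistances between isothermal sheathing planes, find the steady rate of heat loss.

Q ≈ 3820 W

Sheathing layers in series; stud and cavity paths in parallel between them.
R_inner = 0.011/(0.699×15.2) = 0.001035 K/W
R_stud  = 0.12/(48.6×0.16×15.2) = 0.001015 K/W
R_cav   = 0.12/(0.0381×0.84×15.2) = 0.2467 K/W
1/R_core = 1/R_stud + 1/R_cav → R_core = 0.001011 K/W
R_outer = 0.021/(0.518×15.2) = 0.002667 K/W
R_total = 0.004714 K/W
Q = ΔT/R_total = 18/0.004714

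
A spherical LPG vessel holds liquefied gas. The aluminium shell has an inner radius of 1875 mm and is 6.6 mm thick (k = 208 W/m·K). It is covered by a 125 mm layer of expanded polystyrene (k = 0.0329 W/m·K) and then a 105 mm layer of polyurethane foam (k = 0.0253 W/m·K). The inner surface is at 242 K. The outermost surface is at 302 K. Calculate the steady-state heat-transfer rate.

Radial (spherical) resistances in series:
R_aluminium shell = (1/1.875 − 1/1.8816)/(4π×208) = 7.157×10^-7 K/W
R_expanded polystyrene = (1/1.8816 − 1/2.0066)/(4π×0.0329) = 0.08008 K/W
R_polyurethane foam = (1/2.0066 − 1/2.1116)/(4π×0.0253) = 0.07794 K/W
R_total = 0.158 K/W
Q = ΔT/R_total = 60/0.158

Q ≈ 380 W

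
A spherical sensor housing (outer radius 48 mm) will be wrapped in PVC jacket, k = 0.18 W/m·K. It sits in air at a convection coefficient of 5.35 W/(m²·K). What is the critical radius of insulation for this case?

r_cr ≈ 67.3 mm

For a sphere r_cr = 2k/h = 2×0.18/5.35
r_cr = 67.3 mm; since the bare radius (48 mm) is below r_cr, adding a thin layer of insulation will *increase* heat loss.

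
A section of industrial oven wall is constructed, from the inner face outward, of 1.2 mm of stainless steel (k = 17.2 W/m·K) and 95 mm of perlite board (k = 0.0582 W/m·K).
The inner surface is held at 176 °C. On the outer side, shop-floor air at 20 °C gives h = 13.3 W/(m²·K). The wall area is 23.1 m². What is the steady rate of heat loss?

Q ≈ 2110 W

Treating each layer as a thermal resistance in series:
R_stainless steel = L/(kA) = 0.0012/(17.2×23.1) = 3.02×10^-6 K/W
R_perlite board = L/(kA) = 0.095/(0.0582×23.1) = 0.07066 K/W
R_outer film = 1/(h_o·A) = 1/(13.3×23.1) = 0.003255 K/W
R_total = 0.07392 K/W
Q = ΔT / R_total = 156 / 0.07392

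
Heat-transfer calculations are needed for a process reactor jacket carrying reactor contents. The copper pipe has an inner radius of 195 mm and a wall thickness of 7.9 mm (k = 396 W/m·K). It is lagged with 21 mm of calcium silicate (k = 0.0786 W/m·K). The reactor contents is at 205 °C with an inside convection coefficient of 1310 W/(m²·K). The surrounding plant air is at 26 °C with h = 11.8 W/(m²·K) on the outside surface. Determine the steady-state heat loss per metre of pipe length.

q′ ≈ 688 W/m

For a radial system each layer contributes R = ln(r_out/r_in)/(2πkL); films add R = 1/(hA).
R_inner film = 1/(h_i·2πr₁L) = 1/(1310×2π×0.195×1) = 6.23×10^-4 K/W
R_copper pipe wall = ln(202.9/195)/(2π×396×1) = 1.596×10^-5 K/W
R_calcium silicate = ln(223.9/202.9)/(2π×0.0786×1) = 0.1994 K/W
R_outer film = 1/(h_o·2πr_oL) = 1/(11.8×2π×0.2239×1) = 0.06024 K/W
R_total = 0.2603 K/W
Q = ΔT/R_total = 179/0.2603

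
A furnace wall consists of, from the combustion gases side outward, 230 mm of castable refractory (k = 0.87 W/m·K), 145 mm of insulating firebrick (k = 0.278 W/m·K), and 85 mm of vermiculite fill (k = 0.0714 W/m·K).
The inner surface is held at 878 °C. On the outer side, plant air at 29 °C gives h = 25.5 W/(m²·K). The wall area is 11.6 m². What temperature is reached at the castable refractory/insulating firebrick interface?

T ≈ 767 °C

Thermal resistances in series:
R_castable refractory = L/(kA) = 0.23/(0.87×11.6) = 0.02279 K/W
R_insulating firebrick = L/(kA) = 0.145/(0.278×11.6) = 0.04496 K/W
R_vermiculite fill = L/(kA) = 0.085/(0.0714×11.6) = 0.1026 K/W
R_outer film = 1/(h_o·A) = 1/(25.5×11.6) = 0.003381 K/W
R_total = 0.1738 K/W;  Q = ΔT/R_total = 849/0.1738 = 4886 W
T_interface = T_inner − Q·ΣR(inner→interface) = 878 − 4890×0.02279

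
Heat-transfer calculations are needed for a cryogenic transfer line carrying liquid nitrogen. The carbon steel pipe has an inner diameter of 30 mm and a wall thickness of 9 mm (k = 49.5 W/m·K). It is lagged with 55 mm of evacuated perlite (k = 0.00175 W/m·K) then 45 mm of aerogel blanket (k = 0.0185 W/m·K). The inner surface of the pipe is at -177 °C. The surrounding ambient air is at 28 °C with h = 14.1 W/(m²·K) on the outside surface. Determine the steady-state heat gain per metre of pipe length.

Per-layer cylindrical resistances, series-summed:
R_carbon steel pipe wall = ln(24/15)/(2π×49.5×1) = 0.001511 K/W
R_evacuated perlite = ln(79/24)/(2π×0.00175×1) = 108.4 K/W
R_aerogel blanket = ln(124/79)/(2π×0.0185×1) = 3.879 K/W
R_outer film = 1/(h_o·2πr_oL) = 1/(14.1×2π×0.124×1) = 0.09103 K/W
R_total = 112.3 K/W
Q = ΔT/R_total = 205/112.3

q′ ≈ 1.83 W/m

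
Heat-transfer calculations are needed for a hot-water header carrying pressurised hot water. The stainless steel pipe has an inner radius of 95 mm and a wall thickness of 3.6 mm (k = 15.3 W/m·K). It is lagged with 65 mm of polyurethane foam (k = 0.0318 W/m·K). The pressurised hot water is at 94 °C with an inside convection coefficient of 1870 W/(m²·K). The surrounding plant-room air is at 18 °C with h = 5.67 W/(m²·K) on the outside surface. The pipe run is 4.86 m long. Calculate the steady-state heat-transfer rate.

Q ≈ 136 W

Cylindrical conduction, so R = ln(r₂/r₁)/(2πkL) per layer, in series:
R_inner film = 1/(h_i·2πr₁L) = 1/(1870×2π×0.095×4.86) = 1.843×10^-4 K/W
R_stainless steel pipe wall = ln(98.6/95)/(2π×15.3×4.86) = 7.961×10^-5 K/W
R_polyurethane foam = ln(163.6/98.6)/(2π×0.0318×4.86) = 0.5214 K/W
R_outer film = 1/(h_o·2πr_oL) = 1/(5.67×2π×0.1636×4.86) = 0.0353 K/W
R_total = 0.557 K/W
Q = ΔT/R_total = 76/0.557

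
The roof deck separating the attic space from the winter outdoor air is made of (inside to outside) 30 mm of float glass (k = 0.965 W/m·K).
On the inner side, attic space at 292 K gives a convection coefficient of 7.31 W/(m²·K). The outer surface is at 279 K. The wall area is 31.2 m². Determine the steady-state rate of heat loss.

Thermal resistances in series:
R_inner film = 1/(h_i·A) = 1/(7.31×31.2) = 0.004385 K/W
R_float glass = L/(kA) = 0.03/(0.965×31.2) = 9.964×10^-4 K/W
R_total = 0.005381 K/W
Q = ΔT / R_total = 13 / 0.005381

Q ≈ 2420 W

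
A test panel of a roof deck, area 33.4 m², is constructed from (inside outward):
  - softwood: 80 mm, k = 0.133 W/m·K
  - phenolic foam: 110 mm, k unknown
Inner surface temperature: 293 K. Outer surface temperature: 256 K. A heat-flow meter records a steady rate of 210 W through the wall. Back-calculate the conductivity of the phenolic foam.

k ≈ 0.0208 W/(m·K)

Treating each layer as a thermal resistance in series:
R_softwood = L/(kA) = 0.08/(0.133×33.4) = 0.01801 K/W
Sum of known resistances R_other = 0.01801 K/W
Total R = ΔT/Q = 37/210 = 0.1762 K/W
R_phenolic foam = R_total − R_other = 0.1582 K/W
k = L/(R·A) = 0.11/(0.1582×33.4)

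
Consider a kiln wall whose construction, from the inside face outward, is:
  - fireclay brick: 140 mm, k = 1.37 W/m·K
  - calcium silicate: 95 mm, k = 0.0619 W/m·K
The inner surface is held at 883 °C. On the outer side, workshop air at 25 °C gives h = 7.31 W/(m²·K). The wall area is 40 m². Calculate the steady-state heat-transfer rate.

Series thermal resistances:
R_fireclay brick = L/(kA) = 0.14/(1.37×40) = 0.002555 K/W
R_calcium silicate = L/(kA) = 0.095/(0.0619×40) = 0.03837 K/W
R_outer film = 1/(h_o·A) = 1/(7.31×40) = 0.00342 K/W
R_total = 0.04434 K/W
Q = ΔT / R_total = 858 / 0.04434

Q ≈ 19300 W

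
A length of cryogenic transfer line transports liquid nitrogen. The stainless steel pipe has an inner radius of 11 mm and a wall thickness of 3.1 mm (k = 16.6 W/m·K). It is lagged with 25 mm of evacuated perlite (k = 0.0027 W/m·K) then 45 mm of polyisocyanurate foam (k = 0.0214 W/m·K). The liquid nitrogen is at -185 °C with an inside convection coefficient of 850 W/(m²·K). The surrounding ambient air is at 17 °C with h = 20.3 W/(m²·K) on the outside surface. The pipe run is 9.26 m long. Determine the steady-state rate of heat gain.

For a radial system each layer contributes R = ln(r_out/r_in)/(2πkL); films add R = 1/(hA).
R_inner film = 1/(h_i·2πr₁L) = 1/(850×2π×0.011×9.26) = 0.001838 K/W
R_stainless steel pipe wall = ln(14.1/11)/(2π×16.6×9.26) = 2.571×10^-4 K/W
R_evacuated perlite = ln(39.1/14.1)/(2π×0.0027×9.26) = 6.493 K/W
R_polyisocyanurate foam = ln(84.1/39.1)/(2π×0.0214×9.26) = 0.6151 K/W
R_outer film = 1/(h_o·2πr_oL) = 1/(20.3×2π×0.0841×9.26) = 0.01007 K/W
R_total = 7.12 K/W
Q = ΔT/R_total = 202/7.12

Q ≈ 28.4 W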